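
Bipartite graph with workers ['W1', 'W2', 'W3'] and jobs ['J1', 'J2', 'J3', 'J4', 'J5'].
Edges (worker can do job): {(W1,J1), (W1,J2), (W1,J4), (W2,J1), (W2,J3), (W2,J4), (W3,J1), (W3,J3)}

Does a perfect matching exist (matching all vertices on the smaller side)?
Yes, perfect matching exists (size 3)

Perfect matching: {(W1,J1), (W2,J4), (W3,J3)}
All 3 vertices on the smaller side are matched.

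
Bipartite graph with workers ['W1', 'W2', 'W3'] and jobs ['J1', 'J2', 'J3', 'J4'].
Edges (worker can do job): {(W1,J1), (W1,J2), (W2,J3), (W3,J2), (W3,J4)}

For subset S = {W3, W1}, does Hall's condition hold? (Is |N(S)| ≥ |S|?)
Yes: |N(S)| = 3, |S| = 2

Subset S = {W3, W1}
Neighbors N(S) = {J1, J2, J4}

|N(S)| = 3, |S| = 2
Hall's condition: |N(S)| ≥ |S| is satisfied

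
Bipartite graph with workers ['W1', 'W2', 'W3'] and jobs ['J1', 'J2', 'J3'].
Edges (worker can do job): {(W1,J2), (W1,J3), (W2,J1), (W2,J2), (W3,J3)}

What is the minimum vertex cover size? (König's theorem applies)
Minimum vertex cover size = 3

By König's theorem: in bipartite graphs,
min vertex cover = max matching = 3

Maximum matching has size 3, so minimum vertex cover also has size 3.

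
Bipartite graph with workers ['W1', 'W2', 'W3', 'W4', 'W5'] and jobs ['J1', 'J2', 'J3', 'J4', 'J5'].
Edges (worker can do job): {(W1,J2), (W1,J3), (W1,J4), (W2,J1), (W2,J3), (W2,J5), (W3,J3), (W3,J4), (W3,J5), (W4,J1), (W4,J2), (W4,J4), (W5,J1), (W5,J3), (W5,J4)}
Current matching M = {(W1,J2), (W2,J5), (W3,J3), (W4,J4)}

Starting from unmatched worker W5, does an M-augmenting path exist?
Yes: W5 → J1

An M-augmenting path alternates non-matching / matching edges, starting and ending at unmatched vertices.
Path: W5 → J1
(J1 is unmatched in M, so the path is augmenting.)
Flipping edges along this path would increase |M| from 4 to 5.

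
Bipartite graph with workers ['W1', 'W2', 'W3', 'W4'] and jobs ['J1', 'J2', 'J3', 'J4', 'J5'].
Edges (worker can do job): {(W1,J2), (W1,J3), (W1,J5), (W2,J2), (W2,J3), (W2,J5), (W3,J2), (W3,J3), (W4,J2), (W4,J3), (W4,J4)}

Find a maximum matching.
Matching: {(W1,J5), (W2,J2), (W3,J3), (W4,J4)}

Maximum matching (size 4):
  W1 → J5
  W2 → J2
  W3 → J3
  W4 → J4

Each worker is assigned to at most one job, and each job to at most one worker.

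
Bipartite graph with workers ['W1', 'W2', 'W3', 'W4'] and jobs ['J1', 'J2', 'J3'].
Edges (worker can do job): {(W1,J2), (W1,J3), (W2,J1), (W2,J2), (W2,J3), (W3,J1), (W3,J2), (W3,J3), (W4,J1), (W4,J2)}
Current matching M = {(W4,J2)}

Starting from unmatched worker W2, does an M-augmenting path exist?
Yes: W2 → J1

An M-augmenting path alternates non-matching / matching edges, starting and ending at unmatched vertices.
Path: W2 → J1
(J1 is unmatched in M, so the path is augmenting.)
Flipping edges along this path would increase |M| from 1 to 2.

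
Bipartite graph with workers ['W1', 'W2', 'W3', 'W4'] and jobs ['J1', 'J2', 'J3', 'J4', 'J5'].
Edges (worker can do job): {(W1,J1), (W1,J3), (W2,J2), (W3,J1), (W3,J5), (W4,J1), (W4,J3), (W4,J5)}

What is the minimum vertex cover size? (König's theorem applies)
Minimum vertex cover size = 4

By König's theorem: in bipartite graphs,
min vertex cover = max matching = 4

Maximum matching has size 4, so minimum vertex cover also has size 4.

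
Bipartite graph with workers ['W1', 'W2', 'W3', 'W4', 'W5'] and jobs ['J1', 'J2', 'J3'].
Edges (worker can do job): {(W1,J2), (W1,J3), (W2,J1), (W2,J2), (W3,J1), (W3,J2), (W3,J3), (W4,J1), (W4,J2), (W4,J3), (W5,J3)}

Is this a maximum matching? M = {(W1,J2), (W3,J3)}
No, size 2 is not maximum

Proposed matching has size 2.
Maximum matching size for this graph: 3.

This is NOT maximum - can be improved to size 3.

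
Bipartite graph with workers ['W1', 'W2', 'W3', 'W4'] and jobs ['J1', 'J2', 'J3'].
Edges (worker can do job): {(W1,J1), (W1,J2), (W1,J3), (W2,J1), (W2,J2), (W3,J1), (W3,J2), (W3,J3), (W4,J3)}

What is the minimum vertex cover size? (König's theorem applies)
Minimum vertex cover size = 3

By König's theorem: in bipartite graphs,
min vertex cover = max matching = 3

Maximum matching has size 3, so minimum vertex cover also has size 3.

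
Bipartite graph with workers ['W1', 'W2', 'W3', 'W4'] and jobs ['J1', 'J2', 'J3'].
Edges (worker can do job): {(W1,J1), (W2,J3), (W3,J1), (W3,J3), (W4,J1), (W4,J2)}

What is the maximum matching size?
Maximum matching size = 3

Maximum matching: {(W1,J1), (W3,J3), (W4,J2)}
Size: 3

This assigns 3 workers to 3 distinct jobs.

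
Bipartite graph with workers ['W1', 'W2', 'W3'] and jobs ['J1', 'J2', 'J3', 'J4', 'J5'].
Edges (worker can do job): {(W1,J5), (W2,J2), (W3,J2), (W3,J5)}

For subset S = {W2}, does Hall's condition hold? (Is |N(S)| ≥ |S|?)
Yes: |N(S)| = 1, |S| = 1

Subset S = {W2}
Neighbors N(S) = {J2}

|N(S)| = 1, |S| = 1
Hall's condition: |N(S)| ≥ |S| is satisfied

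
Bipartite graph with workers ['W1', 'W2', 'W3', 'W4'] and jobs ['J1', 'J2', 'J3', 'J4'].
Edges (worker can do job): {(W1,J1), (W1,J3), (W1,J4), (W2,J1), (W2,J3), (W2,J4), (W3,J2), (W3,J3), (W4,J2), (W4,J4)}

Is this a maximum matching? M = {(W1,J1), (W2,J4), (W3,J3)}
No, size 3 is not maximum

Proposed matching has size 3.
Maximum matching size for this graph: 4.

This is NOT maximum - can be improved to size 4.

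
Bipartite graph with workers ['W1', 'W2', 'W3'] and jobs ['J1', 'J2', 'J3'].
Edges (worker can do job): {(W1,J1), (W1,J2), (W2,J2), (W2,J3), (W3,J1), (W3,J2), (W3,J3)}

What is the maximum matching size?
Maximum matching size = 3

Maximum matching: {(W1,J2), (W2,J3), (W3,J1)}
Size: 3

This assigns 3 workers to 3 distinct jobs.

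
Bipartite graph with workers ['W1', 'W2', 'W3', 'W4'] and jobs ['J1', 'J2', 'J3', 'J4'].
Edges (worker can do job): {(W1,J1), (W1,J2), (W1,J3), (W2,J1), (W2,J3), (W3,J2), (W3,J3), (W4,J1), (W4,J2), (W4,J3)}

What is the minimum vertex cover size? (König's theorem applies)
Minimum vertex cover size = 3

By König's theorem: in bipartite graphs,
min vertex cover = max matching = 3

Maximum matching has size 3, so minimum vertex cover also has size 3.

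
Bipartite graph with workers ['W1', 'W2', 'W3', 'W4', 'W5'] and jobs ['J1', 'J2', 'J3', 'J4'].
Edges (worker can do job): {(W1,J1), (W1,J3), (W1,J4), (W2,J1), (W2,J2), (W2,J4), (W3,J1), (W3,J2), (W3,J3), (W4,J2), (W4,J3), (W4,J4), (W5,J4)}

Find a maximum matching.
Matching: {(W1,J1), (W3,J3), (W4,J2), (W5,J4)}

Maximum matching (size 4):
  W1 → J1
  W3 → J3
  W4 → J2
  W5 → J4

Each worker is assigned to at most one job, and each job to at most one worker.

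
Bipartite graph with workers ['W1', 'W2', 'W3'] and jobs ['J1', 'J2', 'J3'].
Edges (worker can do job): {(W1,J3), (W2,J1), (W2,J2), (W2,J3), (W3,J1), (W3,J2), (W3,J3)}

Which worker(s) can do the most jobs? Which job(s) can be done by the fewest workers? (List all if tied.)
Most versatile: W2, W3 (3 jobs); Least covered: J1, J2 (2 workers)

Worker degrees (jobs they can do): W1:1, W2:3, W3:3
Job degrees (workers who can do it): J1:2, J2:2, J3:3

Maximum worker degree is 3, achieved by: W2, W3
Minimum job degree is 2, achieved by: J1, J2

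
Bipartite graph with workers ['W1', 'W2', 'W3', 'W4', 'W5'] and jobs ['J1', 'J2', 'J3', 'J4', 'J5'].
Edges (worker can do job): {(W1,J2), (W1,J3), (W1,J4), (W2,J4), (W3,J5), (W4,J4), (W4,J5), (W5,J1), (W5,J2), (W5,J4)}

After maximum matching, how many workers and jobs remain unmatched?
Unmatched: 1 workers, 1 jobs

Maximum matching size: 4
Workers: 5 total, 4 matched, 1 unmatched
Jobs: 5 total, 4 matched, 1 unmatched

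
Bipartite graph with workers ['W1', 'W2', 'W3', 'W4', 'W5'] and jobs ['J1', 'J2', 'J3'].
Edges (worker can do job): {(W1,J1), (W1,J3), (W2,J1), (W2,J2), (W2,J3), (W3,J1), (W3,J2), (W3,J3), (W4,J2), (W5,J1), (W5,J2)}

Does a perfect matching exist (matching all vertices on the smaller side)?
Yes, perfect matching exists (size 3)

Perfect matching: {(W1,J3), (W3,J2), (W5,J1)}
All 3 vertices on the smaller side are matched.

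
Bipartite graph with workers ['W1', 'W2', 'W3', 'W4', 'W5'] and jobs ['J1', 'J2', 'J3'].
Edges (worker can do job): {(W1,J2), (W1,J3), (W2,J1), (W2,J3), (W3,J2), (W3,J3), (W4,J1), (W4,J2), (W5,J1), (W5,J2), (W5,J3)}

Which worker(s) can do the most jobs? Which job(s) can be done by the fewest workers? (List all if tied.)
Most versatile: W5 (3 jobs); Least covered: J1 (3 workers)

Worker degrees (jobs they can do): W1:2, W2:2, W3:2, W4:2, W5:3
Job degrees (workers who can do it): J1:3, J2:4, J3:4

Maximum worker degree is 3, achieved by: W5
Minimum job degree is 3, achieved by: J1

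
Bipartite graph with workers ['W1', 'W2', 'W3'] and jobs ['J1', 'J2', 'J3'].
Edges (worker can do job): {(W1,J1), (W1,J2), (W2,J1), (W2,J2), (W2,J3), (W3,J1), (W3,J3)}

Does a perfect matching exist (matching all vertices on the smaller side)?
Yes, perfect matching exists (size 3)

Perfect matching: {(W1,J2), (W2,J3), (W3,J1)}
All 3 vertices on the smaller side are matched.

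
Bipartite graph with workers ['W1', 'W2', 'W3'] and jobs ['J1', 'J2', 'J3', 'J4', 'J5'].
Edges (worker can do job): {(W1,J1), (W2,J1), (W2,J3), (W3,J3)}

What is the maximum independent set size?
Maximum independent set = 6

By König's theorem:
- Min vertex cover = Max matching = 2
- Max independent set = Total vertices - Min vertex cover
- Max independent set = 8 - 2 = 6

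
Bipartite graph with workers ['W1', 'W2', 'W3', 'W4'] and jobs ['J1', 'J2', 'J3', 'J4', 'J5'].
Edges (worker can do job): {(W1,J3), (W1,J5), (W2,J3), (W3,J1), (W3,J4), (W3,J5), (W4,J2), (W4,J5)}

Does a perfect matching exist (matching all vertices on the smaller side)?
Yes, perfect matching exists (size 4)

Perfect matching: {(W1,J5), (W2,J3), (W3,J1), (W4,J2)}
All 4 vertices on the smaller side are matched.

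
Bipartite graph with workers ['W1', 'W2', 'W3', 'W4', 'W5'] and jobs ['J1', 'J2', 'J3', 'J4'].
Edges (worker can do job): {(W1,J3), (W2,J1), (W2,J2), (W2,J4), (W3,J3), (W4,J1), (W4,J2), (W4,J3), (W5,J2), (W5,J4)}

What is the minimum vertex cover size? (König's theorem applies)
Minimum vertex cover size = 4

By König's theorem: in bipartite graphs,
min vertex cover = max matching = 4

Maximum matching has size 4, so minimum vertex cover also has size 4.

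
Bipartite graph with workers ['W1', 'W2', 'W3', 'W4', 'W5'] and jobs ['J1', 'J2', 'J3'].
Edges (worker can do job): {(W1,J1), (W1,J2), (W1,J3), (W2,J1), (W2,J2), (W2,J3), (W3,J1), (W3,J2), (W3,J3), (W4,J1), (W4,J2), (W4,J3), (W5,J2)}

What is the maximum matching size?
Maximum matching size = 3

Maximum matching: {(W1,J1), (W3,J2), (W4,J3)}
Size: 3

This assigns 3 workers to 3 distinct jobs.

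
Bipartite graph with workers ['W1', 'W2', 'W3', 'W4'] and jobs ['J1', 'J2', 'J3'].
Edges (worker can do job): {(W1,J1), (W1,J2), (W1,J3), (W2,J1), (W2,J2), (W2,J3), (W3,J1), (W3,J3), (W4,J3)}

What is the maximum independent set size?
Maximum independent set = 4

By König's theorem:
- Min vertex cover = Max matching = 3
- Max independent set = Total vertices - Min vertex cover
- Max independent set = 7 - 3 = 4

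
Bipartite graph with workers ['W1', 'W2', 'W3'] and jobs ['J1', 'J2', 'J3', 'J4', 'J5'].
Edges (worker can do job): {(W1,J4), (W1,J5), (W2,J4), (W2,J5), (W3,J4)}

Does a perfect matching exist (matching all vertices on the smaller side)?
No, maximum matching has size 2 < 3

Maximum matching has size 2, need 3 for perfect matching.
Unmatched workers: ['W2']
Unmatched jobs: ['J3', 'J2', 'J1']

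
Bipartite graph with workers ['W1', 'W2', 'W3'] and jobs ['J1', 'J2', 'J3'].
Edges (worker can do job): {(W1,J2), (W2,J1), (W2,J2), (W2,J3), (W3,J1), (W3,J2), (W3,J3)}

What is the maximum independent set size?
Maximum independent set = 3

By König's theorem:
- Min vertex cover = Max matching = 3
- Max independent set = Total vertices - Min vertex cover
- Max independent set = 6 - 3 = 3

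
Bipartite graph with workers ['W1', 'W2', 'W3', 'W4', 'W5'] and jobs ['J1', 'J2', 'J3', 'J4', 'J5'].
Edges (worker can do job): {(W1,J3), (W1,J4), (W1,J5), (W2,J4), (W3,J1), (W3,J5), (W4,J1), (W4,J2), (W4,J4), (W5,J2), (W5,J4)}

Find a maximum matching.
Matching: {(W1,J3), (W2,J4), (W3,J5), (W4,J1), (W5,J2)}

Maximum matching (size 5):
  W1 → J3
  W2 → J4
  W3 → J5
  W4 → J1
  W5 → J2

Each worker is assigned to at most one job, and each job to at most one worker.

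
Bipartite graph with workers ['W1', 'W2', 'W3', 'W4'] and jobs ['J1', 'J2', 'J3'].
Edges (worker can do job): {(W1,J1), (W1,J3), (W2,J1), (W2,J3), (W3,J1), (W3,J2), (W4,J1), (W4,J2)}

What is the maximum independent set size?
Maximum independent set = 4

By König's theorem:
- Min vertex cover = Max matching = 3
- Max independent set = Total vertices - Min vertex cover
- Max independent set = 7 - 3 = 4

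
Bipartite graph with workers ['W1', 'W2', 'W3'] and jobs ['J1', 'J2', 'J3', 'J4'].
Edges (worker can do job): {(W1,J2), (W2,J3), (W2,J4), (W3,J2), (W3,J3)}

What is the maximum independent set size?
Maximum independent set = 4

By König's theorem:
- Min vertex cover = Max matching = 3
- Max independent set = Total vertices - Min vertex cover
- Max independent set = 7 - 3 = 4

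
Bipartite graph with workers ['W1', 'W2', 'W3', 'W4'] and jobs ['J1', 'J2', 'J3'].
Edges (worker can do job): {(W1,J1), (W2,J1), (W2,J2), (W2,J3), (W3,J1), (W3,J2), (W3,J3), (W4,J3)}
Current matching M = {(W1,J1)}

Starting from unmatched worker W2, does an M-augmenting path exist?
Yes: W2 → J3

An M-augmenting path alternates non-matching / matching edges, starting and ending at unmatched vertices.
Path: W2 → J3
(J3 is unmatched in M, so the path is augmenting.)
Flipping edges along this path would increase |M| from 1 to 2.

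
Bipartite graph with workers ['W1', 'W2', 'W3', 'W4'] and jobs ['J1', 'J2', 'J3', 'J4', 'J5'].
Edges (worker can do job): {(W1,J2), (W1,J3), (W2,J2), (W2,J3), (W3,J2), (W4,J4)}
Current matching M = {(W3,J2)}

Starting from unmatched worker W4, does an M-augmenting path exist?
Yes: W4 → J4

An M-augmenting path alternates non-matching / matching edges, starting and ending at unmatched vertices.
Path: W4 → J4
(J4 is unmatched in M, so the path is augmenting.)
Flipping edges along this path would increase |M| from 1 to 2.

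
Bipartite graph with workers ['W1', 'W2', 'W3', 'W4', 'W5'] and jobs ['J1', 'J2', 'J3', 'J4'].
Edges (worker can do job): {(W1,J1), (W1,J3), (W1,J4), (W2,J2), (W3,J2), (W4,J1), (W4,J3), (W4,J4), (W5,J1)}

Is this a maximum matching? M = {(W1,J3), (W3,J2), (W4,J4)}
No, size 3 is not maximum

Proposed matching has size 3.
Maximum matching size for this graph: 4.

This is NOT maximum - can be improved to size 4.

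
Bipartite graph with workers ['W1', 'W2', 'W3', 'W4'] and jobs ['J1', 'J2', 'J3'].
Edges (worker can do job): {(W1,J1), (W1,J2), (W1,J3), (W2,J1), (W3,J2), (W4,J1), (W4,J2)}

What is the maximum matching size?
Maximum matching size = 3

Maximum matching: {(W1,J3), (W3,J2), (W4,J1)}
Size: 3

This assigns 3 workers to 3 distinct jobs.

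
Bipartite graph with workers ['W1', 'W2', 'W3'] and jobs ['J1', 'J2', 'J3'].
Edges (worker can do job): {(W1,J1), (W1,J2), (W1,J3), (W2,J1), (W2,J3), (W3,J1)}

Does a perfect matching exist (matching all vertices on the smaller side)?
Yes, perfect matching exists (size 3)

Perfect matching: {(W1,J2), (W2,J3), (W3,J1)}
All 3 vertices on the smaller side are matched.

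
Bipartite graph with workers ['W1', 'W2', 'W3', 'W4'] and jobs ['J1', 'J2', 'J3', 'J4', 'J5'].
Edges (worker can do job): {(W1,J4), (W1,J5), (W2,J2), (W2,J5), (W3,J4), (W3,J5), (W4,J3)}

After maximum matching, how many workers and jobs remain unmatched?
Unmatched: 0 workers, 1 jobs

Maximum matching size: 4
Workers: 4 total, 4 matched, 0 unmatched
Jobs: 5 total, 4 matched, 1 unmatched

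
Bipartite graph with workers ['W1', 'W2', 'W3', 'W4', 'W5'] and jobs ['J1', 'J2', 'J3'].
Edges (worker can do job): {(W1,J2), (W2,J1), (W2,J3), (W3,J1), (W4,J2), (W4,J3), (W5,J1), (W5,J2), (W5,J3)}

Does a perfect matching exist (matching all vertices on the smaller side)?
Yes, perfect matching exists (size 3)

Perfect matching: {(W3,J1), (W4,J2), (W5,J3)}
All 3 vertices on the smaller side are matched.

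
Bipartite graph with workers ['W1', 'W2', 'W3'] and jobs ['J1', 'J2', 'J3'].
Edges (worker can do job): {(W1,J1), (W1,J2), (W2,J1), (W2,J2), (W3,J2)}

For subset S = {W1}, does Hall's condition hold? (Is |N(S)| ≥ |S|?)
Yes: |N(S)| = 2, |S| = 1

Subset S = {W1}
Neighbors N(S) = {J1, J2}

|N(S)| = 2, |S| = 1
Hall's condition: |N(S)| ≥ |S| is satisfied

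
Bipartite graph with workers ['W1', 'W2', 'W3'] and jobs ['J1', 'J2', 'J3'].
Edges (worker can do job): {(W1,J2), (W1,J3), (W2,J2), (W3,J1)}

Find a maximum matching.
Matching: {(W1,J3), (W2,J2), (W3,J1)}

Maximum matching (size 3):
  W1 → J3
  W2 → J2
  W3 → J1

Each worker is assigned to at most one job, and each job to at most one worker.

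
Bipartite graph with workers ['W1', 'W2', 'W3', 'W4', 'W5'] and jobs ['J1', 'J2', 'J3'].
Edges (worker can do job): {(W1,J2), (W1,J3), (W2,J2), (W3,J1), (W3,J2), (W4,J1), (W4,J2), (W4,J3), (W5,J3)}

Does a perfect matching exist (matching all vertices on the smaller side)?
Yes, perfect matching exists (size 3)

Perfect matching: {(W3,J2), (W4,J1), (W5,J3)}
All 3 vertices on the smaller side are matched.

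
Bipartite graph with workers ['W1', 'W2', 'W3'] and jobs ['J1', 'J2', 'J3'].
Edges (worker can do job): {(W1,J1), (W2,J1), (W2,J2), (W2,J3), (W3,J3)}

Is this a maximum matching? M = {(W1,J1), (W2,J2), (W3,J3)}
Yes, size 3 is maximum

Proposed matching has size 3.
Maximum matching size for this graph: 3.

This is a maximum matching.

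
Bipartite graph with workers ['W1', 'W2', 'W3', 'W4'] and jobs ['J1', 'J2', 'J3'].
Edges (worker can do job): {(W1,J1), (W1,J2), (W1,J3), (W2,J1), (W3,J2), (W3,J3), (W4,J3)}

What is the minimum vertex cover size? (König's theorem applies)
Minimum vertex cover size = 3

By König's theorem: in bipartite graphs,
min vertex cover = max matching = 3

Maximum matching has size 3, so minimum vertex cover also has size 3.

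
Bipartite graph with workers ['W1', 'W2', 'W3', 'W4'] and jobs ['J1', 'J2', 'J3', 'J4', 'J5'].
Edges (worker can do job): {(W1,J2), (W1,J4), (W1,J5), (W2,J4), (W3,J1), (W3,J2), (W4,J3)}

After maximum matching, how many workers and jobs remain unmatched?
Unmatched: 0 workers, 1 jobs

Maximum matching size: 4
Workers: 4 total, 4 matched, 0 unmatched
Jobs: 5 total, 4 matched, 1 unmatched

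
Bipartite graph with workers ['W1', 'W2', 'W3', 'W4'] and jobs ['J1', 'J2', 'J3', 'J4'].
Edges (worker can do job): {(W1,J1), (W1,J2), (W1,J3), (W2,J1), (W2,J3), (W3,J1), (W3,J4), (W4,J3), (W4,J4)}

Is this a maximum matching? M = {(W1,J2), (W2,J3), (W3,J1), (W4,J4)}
Yes, size 4 is maximum

Proposed matching has size 4.
Maximum matching size for this graph: 4.

This is a maximum matching.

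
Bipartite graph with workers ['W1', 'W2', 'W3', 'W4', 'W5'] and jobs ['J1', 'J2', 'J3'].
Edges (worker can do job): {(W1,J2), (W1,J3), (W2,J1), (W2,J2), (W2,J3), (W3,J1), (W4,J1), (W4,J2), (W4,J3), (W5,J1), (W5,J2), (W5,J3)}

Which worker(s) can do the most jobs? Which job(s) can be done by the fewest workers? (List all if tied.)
Most versatile: W2, W4, W5 (3 jobs); Least covered: J1, J2, J3 (4 workers)

Worker degrees (jobs they can do): W1:2, W2:3, W3:1, W4:3, W5:3
Job degrees (workers who can do it): J1:4, J2:4, J3:4

Maximum worker degree is 3, achieved by: W2, W4, W5
Minimum job degree is 4, achieved by: J1, J2, J3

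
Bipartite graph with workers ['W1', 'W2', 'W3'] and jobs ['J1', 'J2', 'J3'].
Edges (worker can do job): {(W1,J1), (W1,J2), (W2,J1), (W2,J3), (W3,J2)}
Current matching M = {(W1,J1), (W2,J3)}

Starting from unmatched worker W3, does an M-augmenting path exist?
Yes: W3 → J2

An M-augmenting path alternates non-matching / matching edges, starting and ending at unmatched vertices.
Path: W3 → J2
(J2 is unmatched in M, so the path is augmenting.)
Flipping edges along this path would increase |M| from 2 to 3.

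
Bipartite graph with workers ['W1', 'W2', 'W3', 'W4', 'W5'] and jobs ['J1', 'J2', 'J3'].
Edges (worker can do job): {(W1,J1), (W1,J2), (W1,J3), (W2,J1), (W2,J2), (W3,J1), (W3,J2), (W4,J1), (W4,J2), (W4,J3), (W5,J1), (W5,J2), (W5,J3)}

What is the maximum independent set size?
Maximum independent set = 5

By König's theorem:
- Min vertex cover = Max matching = 3
- Max independent set = Total vertices - Min vertex cover
- Max independent set = 8 - 3 = 5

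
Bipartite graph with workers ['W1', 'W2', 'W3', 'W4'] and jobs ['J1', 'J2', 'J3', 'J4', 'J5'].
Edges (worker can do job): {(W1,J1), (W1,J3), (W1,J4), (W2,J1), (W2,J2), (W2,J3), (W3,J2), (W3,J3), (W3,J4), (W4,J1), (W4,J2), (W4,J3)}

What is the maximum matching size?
Maximum matching size = 4

Maximum matching: {(W1,J1), (W2,J2), (W3,J4), (W4,J3)}
Size: 4

This assigns 4 workers to 4 distinct jobs.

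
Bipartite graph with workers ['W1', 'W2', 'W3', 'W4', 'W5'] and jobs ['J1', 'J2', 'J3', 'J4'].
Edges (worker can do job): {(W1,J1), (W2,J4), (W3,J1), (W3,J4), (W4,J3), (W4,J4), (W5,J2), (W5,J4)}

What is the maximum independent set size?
Maximum independent set = 5

By König's theorem:
- Min vertex cover = Max matching = 4
- Max independent set = Total vertices - Min vertex cover
- Max independent set = 9 - 4 = 5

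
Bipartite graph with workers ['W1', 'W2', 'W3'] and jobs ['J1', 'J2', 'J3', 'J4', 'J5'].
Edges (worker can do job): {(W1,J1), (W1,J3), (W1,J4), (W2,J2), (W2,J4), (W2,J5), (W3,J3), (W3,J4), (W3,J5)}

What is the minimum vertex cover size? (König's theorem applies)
Minimum vertex cover size = 3

By König's theorem: in bipartite graphs,
min vertex cover = max matching = 3

Maximum matching has size 3, so minimum vertex cover also has size 3.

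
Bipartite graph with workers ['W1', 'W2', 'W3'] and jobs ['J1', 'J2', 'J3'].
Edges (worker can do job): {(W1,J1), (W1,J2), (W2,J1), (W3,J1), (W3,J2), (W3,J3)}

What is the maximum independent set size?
Maximum independent set = 3

By König's theorem:
- Min vertex cover = Max matching = 3
- Max independent set = Total vertices - Min vertex cover
- Max independent set = 6 - 3 = 3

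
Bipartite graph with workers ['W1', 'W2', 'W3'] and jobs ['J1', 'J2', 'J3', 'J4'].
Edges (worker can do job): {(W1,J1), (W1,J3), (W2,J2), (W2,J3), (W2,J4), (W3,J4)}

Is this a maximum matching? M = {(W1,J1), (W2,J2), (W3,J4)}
Yes, size 3 is maximum

Proposed matching has size 3.
Maximum matching size for this graph: 3.

This is a maximum matching.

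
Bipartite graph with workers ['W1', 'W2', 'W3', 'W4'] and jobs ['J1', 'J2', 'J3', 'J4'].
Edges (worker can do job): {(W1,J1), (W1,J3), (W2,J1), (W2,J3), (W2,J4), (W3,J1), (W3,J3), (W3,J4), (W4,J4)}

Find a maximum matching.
Matching: {(W1,J3), (W3,J1), (W4,J4)}

Maximum matching (size 3):
  W1 → J3
  W3 → J1
  W4 → J4

Each worker is assigned to at most one job, and each job to at most one worker.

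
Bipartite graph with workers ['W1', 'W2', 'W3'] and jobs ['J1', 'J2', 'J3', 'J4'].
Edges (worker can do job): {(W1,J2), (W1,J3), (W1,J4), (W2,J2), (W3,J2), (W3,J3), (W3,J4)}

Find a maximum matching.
Matching: {(W1,J4), (W2,J2), (W3,J3)}

Maximum matching (size 3):
  W1 → J4
  W2 → J2
  W3 → J3

Each worker is assigned to at most one job, and each job to at most one worker.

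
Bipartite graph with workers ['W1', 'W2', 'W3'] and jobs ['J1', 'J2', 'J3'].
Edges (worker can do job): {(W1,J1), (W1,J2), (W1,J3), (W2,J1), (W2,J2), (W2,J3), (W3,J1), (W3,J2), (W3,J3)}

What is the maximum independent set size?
Maximum independent set = 3

By König's theorem:
- Min vertex cover = Max matching = 3
- Max independent set = Total vertices - Min vertex cover
- Max independent set = 6 - 3 = 3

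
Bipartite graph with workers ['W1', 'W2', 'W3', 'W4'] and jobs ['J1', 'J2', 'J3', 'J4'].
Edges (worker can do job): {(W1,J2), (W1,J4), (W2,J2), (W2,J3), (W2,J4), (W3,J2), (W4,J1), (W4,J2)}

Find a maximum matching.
Matching: {(W1,J4), (W2,J3), (W3,J2), (W4,J1)}

Maximum matching (size 4):
  W1 → J4
  W2 → J3
  W3 → J2
  W4 → J1

Each worker is assigned to at most one job, and each job to at most one worker.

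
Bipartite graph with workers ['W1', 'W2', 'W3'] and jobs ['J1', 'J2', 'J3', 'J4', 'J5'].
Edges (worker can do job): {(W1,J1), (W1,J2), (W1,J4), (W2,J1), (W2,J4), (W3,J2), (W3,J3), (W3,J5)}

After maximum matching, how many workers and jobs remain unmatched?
Unmatched: 0 workers, 2 jobs

Maximum matching size: 3
Workers: 3 total, 3 matched, 0 unmatched
Jobs: 5 total, 3 matched, 2 unmatched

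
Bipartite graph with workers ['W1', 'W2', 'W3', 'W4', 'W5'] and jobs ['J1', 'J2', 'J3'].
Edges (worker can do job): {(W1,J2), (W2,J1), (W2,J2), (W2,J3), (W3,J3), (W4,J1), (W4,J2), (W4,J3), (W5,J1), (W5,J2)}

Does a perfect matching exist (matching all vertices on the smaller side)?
Yes, perfect matching exists (size 3)

Perfect matching: {(W3,J3), (W4,J2), (W5,J1)}
All 3 vertices on the smaller side are matched.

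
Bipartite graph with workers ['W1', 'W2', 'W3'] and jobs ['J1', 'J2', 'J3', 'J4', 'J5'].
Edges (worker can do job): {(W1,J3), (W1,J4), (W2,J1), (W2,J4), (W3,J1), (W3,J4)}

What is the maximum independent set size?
Maximum independent set = 5

By König's theorem:
- Min vertex cover = Max matching = 3
- Max independent set = Total vertices - Min vertex cover
- Max independent set = 8 - 3 = 5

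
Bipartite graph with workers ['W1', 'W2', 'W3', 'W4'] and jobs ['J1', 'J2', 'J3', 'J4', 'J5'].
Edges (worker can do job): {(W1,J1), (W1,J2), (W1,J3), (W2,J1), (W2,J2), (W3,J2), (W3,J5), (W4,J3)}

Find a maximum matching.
Matching: {(W1,J1), (W2,J2), (W3,J5), (W4,J3)}

Maximum matching (size 4):
  W1 → J1
  W2 → J2
  W3 → J5
  W4 → J3

Each worker is assigned to at most one job, and each job to at most one worker.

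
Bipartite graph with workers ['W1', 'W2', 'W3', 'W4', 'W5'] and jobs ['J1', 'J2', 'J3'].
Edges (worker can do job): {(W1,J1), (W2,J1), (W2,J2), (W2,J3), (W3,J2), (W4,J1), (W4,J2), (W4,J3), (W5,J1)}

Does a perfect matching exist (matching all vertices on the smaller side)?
Yes, perfect matching exists (size 3)

Perfect matching: {(W3,J2), (W4,J3), (W5,J1)}
All 3 vertices on the smaller side are matched.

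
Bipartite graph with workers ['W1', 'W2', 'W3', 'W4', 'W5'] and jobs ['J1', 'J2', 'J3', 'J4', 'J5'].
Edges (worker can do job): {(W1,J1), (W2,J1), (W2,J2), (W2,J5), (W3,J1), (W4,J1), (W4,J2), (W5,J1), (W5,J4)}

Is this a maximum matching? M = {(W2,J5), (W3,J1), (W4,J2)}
No, size 3 is not maximum

Proposed matching has size 3.
Maximum matching size for this graph: 4.

This is NOT maximum - can be improved to size 4.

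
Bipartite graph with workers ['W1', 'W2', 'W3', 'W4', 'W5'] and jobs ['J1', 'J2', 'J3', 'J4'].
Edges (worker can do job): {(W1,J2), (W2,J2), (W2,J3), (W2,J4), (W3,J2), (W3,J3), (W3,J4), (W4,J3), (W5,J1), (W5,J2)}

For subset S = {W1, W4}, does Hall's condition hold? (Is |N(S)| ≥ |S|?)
Yes: |N(S)| = 2, |S| = 2

Subset S = {W1, W4}
Neighbors N(S) = {J2, J3}

|N(S)| = 2, |S| = 2
Hall's condition: |N(S)| ≥ |S| is satisfied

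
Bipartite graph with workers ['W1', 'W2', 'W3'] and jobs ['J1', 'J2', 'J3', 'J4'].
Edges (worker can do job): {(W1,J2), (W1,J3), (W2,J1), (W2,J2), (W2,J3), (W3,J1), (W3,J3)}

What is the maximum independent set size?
Maximum independent set = 4

By König's theorem:
- Min vertex cover = Max matching = 3
- Max independent set = Total vertices - Min vertex cover
- Max independent set = 7 - 3 = 4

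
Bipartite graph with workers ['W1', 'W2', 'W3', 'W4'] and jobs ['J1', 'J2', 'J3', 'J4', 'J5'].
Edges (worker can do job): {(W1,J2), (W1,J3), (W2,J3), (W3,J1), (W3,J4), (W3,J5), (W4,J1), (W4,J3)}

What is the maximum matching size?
Maximum matching size = 4

Maximum matching: {(W1,J2), (W2,J3), (W3,J4), (W4,J1)}
Size: 4

This assigns 4 workers to 4 distinct jobs.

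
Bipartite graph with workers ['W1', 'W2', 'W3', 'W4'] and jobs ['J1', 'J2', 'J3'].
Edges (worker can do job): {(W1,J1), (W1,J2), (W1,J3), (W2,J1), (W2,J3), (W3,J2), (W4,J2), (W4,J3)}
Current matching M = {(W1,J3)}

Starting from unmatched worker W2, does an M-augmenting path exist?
Yes: W2 → J1

An M-augmenting path alternates non-matching / matching edges, starting and ending at unmatched vertices.
Path: W2 → J1
(J1 is unmatched in M, so the path is augmenting.)
Flipping edges along this path would increase |M| from 1 to 2.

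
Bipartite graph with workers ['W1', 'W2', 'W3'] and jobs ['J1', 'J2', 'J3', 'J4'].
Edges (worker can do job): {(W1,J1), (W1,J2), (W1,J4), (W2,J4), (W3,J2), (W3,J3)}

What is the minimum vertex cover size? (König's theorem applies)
Minimum vertex cover size = 3

By König's theorem: in bipartite graphs,
min vertex cover = max matching = 3

Maximum matching has size 3, so minimum vertex cover also has size 3.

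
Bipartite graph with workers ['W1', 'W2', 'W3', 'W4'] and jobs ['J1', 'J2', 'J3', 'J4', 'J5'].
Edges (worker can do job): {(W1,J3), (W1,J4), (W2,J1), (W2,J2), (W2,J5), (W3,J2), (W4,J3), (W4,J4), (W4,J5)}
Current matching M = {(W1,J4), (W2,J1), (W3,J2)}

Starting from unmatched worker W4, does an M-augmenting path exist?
Yes: W4 → J3

An M-augmenting path alternates non-matching / matching edges, starting and ending at unmatched vertices.
Path: W4 → J3
(J3 is unmatched in M, so the path is augmenting.)
Flipping edges along this path would increase |M| from 3 to 4.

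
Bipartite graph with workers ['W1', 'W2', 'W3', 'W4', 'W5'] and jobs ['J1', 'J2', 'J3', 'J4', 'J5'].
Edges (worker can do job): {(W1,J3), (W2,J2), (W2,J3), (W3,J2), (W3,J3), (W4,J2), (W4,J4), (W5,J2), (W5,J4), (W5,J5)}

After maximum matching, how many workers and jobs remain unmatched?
Unmatched: 1 workers, 1 jobs

Maximum matching size: 4
Workers: 5 total, 4 matched, 1 unmatched
Jobs: 5 total, 4 matched, 1 unmatched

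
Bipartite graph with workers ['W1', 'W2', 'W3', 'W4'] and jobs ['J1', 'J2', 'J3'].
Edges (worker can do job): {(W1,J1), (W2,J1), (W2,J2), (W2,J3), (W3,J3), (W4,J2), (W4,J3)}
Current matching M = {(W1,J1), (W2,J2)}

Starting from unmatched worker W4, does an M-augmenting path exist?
Yes: W4 → J3

An M-augmenting path alternates non-matching / matching edges, starting and ending at unmatched vertices.
Path: W4 → J3
(J3 is unmatched in M, so the path is augmenting.)
Flipping edges along this path would increase |M| from 2 to 3.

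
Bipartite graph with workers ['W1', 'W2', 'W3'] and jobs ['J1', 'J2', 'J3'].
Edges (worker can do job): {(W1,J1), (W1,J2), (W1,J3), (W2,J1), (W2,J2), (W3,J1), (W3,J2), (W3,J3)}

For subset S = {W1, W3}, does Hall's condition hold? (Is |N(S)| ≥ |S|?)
Yes: |N(S)| = 3, |S| = 2

Subset S = {W1, W3}
Neighbors N(S) = {J1, J2, J3}

|N(S)| = 3, |S| = 2
Hall's condition: |N(S)| ≥ |S| is satisfied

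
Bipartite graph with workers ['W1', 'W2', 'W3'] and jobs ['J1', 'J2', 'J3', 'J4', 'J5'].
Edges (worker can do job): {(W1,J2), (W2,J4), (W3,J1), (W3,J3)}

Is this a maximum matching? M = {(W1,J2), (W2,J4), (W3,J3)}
Yes, size 3 is maximum

Proposed matching has size 3.
Maximum matching size for this graph: 3.

This is a maximum matching.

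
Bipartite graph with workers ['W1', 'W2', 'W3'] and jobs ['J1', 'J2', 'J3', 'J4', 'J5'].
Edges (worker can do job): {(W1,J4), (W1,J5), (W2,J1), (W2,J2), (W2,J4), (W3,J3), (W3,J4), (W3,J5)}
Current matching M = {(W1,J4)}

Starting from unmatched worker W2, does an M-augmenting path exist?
Yes: W2 → J4 → W1 → J5

An M-augmenting path alternates non-matching / matching edges, starting and ending at unmatched vertices.
Path: W2 → J4 → W1 → J5
(J5 is unmatched in M, so the path is augmenting.)
Flipping edges along this path would increase |M| from 1 to 2.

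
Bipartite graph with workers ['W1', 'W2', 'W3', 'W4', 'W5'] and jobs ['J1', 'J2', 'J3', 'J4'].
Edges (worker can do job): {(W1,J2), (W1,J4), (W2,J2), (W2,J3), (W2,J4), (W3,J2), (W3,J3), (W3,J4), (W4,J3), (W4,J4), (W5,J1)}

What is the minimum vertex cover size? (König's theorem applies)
Minimum vertex cover size = 4

By König's theorem: in bipartite graphs,
min vertex cover = max matching = 4

Maximum matching has size 4, so minimum vertex cover also has size 4.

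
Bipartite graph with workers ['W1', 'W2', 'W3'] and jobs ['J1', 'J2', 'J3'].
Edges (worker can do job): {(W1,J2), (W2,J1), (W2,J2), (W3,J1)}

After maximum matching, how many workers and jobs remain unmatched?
Unmatched: 1 workers, 1 jobs

Maximum matching size: 2
Workers: 3 total, 2 matched, 1 unmatched
Jobs: 3 total, 2 matched, 1 unmatched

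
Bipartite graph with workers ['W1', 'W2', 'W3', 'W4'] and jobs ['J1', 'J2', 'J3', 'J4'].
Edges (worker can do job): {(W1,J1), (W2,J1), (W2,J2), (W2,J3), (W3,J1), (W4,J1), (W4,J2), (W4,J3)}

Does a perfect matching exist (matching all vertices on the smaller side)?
No, maximum matching has size 3 < 4

Maximum matching has size 3, need 4 for perfect matching.
Unmatched workers: ['W1']
Unmatched jobs: ['J4']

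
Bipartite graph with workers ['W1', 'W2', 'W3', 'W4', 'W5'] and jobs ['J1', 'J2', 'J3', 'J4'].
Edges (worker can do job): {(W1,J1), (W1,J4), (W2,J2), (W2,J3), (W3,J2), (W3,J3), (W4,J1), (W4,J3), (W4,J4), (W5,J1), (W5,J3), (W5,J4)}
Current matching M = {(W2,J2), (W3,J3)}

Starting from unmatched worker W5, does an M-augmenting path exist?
Yes: W5 → J4

An M-augmenting path alternates non-matching / matching edges, starting and ending at unmatched vertices.
Path: W5 → J4
(J4 is unmatched in M, so the path is augmenting.)
Flipping edges along this path would increase |M| from 2 to 3.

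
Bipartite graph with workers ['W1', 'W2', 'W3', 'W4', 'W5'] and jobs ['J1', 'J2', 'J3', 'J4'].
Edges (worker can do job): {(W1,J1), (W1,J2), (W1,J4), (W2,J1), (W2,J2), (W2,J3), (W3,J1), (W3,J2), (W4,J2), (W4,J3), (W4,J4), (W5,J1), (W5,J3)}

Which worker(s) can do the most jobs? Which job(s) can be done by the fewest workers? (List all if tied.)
Most versatile: W1, W2, W4 (3 jobs); Least covered: J4 (2 workers)

Worker degrees (jobs they can do): W1:3, W2:3, W3:2, W4:3, W5:2
Job degrees (workers who can do it): J1:4, J2:4, J3:3, J4:2

Maximum worker degree is 3, achieved by: W1, W2, W4
Minimum job degree is 2, achieved by: J4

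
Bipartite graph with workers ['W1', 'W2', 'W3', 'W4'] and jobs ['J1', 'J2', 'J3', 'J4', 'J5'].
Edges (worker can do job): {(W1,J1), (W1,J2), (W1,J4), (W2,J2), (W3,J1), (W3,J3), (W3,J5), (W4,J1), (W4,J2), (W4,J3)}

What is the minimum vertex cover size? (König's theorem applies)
Minimum vertex cover size = 4

By König's theorem: in bipartite graphs,
min vertex cover = max matching = 4

Maximum matching has size 4, so minimum vertex cover also has size 4.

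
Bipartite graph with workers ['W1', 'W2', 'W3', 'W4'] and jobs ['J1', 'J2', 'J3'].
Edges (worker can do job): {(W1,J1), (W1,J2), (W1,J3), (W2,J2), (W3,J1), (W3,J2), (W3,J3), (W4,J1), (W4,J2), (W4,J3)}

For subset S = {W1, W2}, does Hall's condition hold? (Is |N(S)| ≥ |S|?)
Yes: |N(S)| = 3, |S| = 2

Subset S = {W1, W2}
Neighbors N(S) = {J1, J2, J3}

|N(S)| = 3, |S| = 2
Hall's condition: |N(S)| ≥ |S| is satisfied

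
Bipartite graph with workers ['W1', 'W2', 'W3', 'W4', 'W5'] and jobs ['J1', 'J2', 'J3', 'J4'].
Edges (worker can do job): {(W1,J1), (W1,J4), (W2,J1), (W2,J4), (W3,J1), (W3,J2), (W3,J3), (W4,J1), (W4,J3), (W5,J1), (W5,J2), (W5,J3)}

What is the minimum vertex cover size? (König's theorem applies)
Minimum vertex cover size = 4

By König's theorem: in bipartite graphs,
min vertex cover = max matching = 4

Maximum matching has size 4, so minimum vertex cover also has size 4.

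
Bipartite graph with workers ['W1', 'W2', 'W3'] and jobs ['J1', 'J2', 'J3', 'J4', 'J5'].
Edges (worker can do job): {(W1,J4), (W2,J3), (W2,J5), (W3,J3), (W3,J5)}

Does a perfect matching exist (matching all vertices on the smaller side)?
Yes, perfect matching exists (size 3)

Perfect matching: {(W1,J4), (W2,J3), (W3,J5)}
All 3 vertices on the smaller side are matched.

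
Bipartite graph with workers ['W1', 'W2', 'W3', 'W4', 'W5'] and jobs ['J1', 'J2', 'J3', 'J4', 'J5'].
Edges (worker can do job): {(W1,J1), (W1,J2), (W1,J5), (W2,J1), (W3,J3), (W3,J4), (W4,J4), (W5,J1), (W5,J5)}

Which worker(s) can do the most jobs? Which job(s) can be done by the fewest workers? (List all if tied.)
Most versatile: W1 (3 jobs); Least covered: J2, J3 (1 workers)

Worker degrees (jobs they can do): W1:3, W2:1, W3:2, W4:1, W5:2
Job degrees (workers who can do it): J1:3, J2:1, J3:1, J4:2, J5:2

Maximum worker degree is 3, achieved by: W1
Minimum job degree is 1, achieved by: J2, J3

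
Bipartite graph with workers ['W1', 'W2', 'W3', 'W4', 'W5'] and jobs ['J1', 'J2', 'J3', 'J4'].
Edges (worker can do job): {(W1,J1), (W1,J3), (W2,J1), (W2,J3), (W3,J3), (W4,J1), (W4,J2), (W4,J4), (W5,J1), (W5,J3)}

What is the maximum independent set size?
Maximum independent set = 6

By König's theorem:
- Min vertex cover = Max matching = 3
- Max independent set = Total vertices - Min vertex cover
- Max independent set = 9 - 3 = 6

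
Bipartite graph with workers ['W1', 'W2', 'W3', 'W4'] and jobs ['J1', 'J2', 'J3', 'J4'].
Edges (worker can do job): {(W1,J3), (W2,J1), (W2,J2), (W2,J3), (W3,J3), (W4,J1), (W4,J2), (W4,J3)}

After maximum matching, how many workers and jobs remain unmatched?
Unmatched: 1 workers, 1 jobs

Maximum matching size: 3
Workers: 4 total, 3 matched, 1 unmatched
Jobs: 4 total, 3 matched, 1 unmatched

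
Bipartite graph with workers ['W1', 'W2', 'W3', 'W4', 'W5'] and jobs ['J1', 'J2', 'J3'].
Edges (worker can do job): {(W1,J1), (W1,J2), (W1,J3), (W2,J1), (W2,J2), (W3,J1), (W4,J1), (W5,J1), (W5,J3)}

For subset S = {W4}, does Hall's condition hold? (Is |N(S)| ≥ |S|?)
Yes: |N(S)| = 1, |S| = 1

Subset S = {W4}
Neighbors N(S) = {J1}

|N(S)| = 1, |S| = 1
Hall's condition: |N(S)| ≥ |S| is satisfied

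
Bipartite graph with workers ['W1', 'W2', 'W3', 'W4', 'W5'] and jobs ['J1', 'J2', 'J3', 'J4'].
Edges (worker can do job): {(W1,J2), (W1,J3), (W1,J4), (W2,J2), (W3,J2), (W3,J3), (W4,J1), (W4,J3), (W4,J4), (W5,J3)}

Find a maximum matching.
Matching: {(W1,J4), (W3,J2), (W4,J1), (W5,J3)}

Maximum matching (size 4):
  W1 → J4
  W3 → J2
  W4 → J1
  W5 → J3

Each worker is assigned to at most one job, and each job to at most one worker.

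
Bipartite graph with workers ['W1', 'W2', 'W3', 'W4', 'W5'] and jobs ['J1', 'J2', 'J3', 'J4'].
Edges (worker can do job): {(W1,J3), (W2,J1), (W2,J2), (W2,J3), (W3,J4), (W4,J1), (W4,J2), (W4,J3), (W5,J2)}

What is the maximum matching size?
Maximum matching size = 4

Maximum matching: {(W1,J3), (W3,J4), (W4,J1), (W5,J2)}
Size: 4

This assigns 4 workers to 4 distinct jobs.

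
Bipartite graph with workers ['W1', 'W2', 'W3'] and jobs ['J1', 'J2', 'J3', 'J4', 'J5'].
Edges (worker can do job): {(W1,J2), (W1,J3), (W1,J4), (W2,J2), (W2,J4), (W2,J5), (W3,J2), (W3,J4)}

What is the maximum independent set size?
Maximum independent set = 5

By König's theorem:
- Min vertex cover = Max matching = 3
- Max independent set = Total vertices - Min vertex cover
- Max independent set = 8 - 3 = 5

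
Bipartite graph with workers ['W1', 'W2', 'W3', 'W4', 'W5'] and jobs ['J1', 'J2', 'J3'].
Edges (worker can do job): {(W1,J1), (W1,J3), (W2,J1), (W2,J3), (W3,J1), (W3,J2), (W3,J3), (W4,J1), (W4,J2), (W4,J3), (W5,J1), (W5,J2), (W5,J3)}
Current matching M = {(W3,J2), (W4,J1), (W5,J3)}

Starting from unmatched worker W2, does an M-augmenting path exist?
No augmenting path from W2

Alternating search from W2 reaches jobs: {J1, J2, J3}.
Every reachable job is already matched in M, and following those matched edges back to workers exposes no further unvisited jobs.
No M-augmenting path from W2 exists.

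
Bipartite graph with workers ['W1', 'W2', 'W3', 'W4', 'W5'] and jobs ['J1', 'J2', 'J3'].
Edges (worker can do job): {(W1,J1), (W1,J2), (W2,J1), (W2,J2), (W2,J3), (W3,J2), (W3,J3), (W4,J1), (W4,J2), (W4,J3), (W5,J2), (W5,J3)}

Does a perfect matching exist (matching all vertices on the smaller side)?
Yes, perfect matching exists (size 3)

Perfect matching: {(W3,J3), (W4,J1), (W5,J2)}
All 3 vertices on the smaller side are matched.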